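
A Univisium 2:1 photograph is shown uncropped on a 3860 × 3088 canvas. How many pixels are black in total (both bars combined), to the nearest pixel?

Since 2.000 > 1.250, the photograph is width-limited.
The photograph is 3860 × 1/2 ≈ 1930.0000 px tall.
Leftover height: 3088 − 1930.0000 = 1158.0000 px.
Across the 3860-px span: 1158.0000 × 3860 ≈ 4469880 px.

4469880 pixels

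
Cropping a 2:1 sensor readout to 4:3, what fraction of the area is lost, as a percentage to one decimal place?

33.3%

The height stays; only width is cut (since 4:3 is narrower than 2:1).
Fraction kept = (1.333)/(2.000) ≈ 66.67%, so 33.33% is lost.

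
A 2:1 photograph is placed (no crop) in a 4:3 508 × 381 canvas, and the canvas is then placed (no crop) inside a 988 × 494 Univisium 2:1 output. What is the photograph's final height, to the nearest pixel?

329 px

First fit — 2:1 into 508×381 spans the width: 508.00 × 254.00.
4:3 in 988×494: fills the height, so the intermediate becomes 658.67 × 494.00 — a scale of ×1.2966.
The photograph scales with it: height 254.00 × 1.2966 ≈ 329.33.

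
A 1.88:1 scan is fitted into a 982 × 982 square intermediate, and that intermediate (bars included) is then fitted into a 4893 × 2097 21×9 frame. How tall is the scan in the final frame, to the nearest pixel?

1115 px

First fit — 1.88:1 into 982×982 spans the width: 982.00 × 522.34.
Second fit — the square canvas into 4893×2097 spans the height: 2097.00 × 2097.00 (×2.1354 from 982×982).
Applying the same ×2.1354: 522.34 → 1115.43.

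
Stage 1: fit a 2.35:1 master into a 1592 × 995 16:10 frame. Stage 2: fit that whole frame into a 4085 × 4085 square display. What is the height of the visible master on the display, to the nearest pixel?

1738 px

First fit — 2.35:1 into 1592×995 spans the width: 1592.00 × 677.45.
Second fit — the 16:10 canvas into 4085×4085 spans the width: 4085.00 × 2553.12 (×2.5660 from 1592×995).
Applying the same ×2.5660: 677.45 → 1738.30.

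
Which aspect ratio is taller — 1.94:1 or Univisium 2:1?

1.94 and Univisium 2:1 = 2; 2 > 1.94. The smaller width-to-height ratio is the taller frame.

1.94:1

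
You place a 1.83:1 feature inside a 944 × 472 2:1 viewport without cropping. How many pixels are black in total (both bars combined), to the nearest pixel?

37873 pixels

Since 1.830 < 2.000, the feature is height-limited.
The feature is 472 × 1.830 ≈ 863.7600 px wide.
Black = 944 − 863.7600 = 80.2400 px.
Bar area = 80.2400 × 472 ≈ 37873 px.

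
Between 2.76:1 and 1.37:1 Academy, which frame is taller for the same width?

1.37:1 Academy

2.76 and 1.37; 2.76 > 1.37. The smaller width-to-height ratio is the taller frame.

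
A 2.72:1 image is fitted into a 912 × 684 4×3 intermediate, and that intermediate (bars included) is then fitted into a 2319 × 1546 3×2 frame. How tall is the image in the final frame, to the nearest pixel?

Inside the 912×684 canvas the image is width-limited at 912.00 × 335.29.
4×3 in 2319×1546: fills the height, so the intermediate becomes 2061.33 × 1546.00 — a scale of ×2.2602.
So the image's height is 335.29 × 2.2602 ≈ 757.84.

758 px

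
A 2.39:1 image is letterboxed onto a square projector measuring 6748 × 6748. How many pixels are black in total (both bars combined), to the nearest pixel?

26482992 pixels

Since 2.390 > 1.000, the image is width-limited.
That makes the image 2823.4310 px tall (6748 / 2.390).
Leftover height: 6748 − 2823.4310 = 3924.5690 px.
Bar area = 3924.5690 × 6748 ≈ 26482992 px.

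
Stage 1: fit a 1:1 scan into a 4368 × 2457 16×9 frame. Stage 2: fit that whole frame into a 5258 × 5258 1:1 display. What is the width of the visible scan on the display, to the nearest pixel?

2958 px

1:1 in 4368×2457: fills the height, so the scan is 2457.00 × 2457.00.
Second fit — the 16×9 canvas into 5258×5258 spans the width: 5258.00 × 2957.62 (×1.2038 from 4368×2457).
Applying the same ×1.2038: 2457.00 → 2957.62.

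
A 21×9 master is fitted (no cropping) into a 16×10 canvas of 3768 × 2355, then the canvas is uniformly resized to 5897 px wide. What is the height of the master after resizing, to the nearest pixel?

At 3768×2355 the master is width-limited, so height = 3768 × 9/21 ≈ 1614.86 px.
Resizing to 5897 px wide multiplies everything by 1.5650: 1614.86 → 2527.29 px.

2527 px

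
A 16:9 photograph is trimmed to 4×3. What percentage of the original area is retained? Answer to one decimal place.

Going from 16:9 to 4×3 means cutting width while keeping height.
Fraction kept = (1.333)/(1.778) ≈ 75.00%.

75.0%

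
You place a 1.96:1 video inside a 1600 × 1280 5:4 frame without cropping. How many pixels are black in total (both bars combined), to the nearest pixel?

741878 pixels

Since 1.960 > 1.250, the video is width-limited.
The video is 1600 / 1.960 ≈ 816.3265 px tall.
1280 − 816.3265 = 463.6735 px of bars.
Bar area = 463.6735 × 1600 ≈ 741878 px.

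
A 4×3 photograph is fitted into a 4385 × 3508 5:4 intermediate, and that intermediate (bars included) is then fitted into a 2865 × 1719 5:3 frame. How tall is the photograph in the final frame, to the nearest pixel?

Inside the 4385×3508 canvas the photograph is width-limited at 4385.00 × 3288.75.
Second fit — the 5:4 canvas into 2865×1719 spans the height: 2148.75 × 1719.00 (×0.4900 from 4385×3508).
The photograph scales with it: height 3288.75 × 0.4900 ≈ 1611.56.

1612 px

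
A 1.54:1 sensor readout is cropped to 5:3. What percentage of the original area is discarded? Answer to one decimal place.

The width stays; only height is cut (since 5:3 is wider than 1.54:1).
(1.540)/(1.667) ≈ 0.924 of the area survives, leaving 7.60% discarded.

7.6%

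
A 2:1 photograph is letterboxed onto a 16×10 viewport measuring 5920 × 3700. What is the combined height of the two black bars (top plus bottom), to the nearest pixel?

740 px

2:1 (2.000) > 16×10 (1.600), so the photograph fills the width.
Content height = 5920 × 1/2 ≈ 2960.00 px.
Leftover height: 3700 − 2960.00 = 740.00 px.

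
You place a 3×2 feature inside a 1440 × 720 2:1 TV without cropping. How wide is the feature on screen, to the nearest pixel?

3×2 is narrower than 2:1, so it spans the full height.
Content width = 720 × 3/2 ≈ 1080.00 px.

1080 px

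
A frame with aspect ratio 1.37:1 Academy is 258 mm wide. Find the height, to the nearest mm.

Height = 258 / 1.370 = 188.32.

188 mm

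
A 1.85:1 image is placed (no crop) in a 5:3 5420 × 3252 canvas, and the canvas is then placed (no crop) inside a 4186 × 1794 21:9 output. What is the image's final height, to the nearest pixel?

1616 px

Inside the 5420×3252 canvas the image is width-limited at 5420.00 × 2929.73.
Second fit — the 5:3 canvas into 4186×1794 spans the height: 2990.00 × 1794.00 (×0.5517 from 5420×3252).
So the image's height is 2929.73 × 0.5517 ≈ 1616.22.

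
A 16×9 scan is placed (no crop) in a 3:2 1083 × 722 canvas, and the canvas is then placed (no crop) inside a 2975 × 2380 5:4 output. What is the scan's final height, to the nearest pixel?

1673 px

Inside the 1083×722 canvas the scan is width-limited at 1083.00 × 609.19.
The 3:2 canvas is width-limited in 2975×2380, giving 2975.00 × 1983.33; scale factor 2.7470.
Applying the same ×2.7470: 609.19 → 1673.44.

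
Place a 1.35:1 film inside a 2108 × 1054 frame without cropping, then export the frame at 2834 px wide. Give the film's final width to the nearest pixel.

Fitted into 2108×1054, the film spans the height; its width is 1054 × 1.350 ≈ 1422.90 px.
Resizing to 2834 px wide multiplies everything by 1.3444: 1422.90 → 1912.95 px.

1913 px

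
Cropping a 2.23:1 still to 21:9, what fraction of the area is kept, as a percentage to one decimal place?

21:9 is wider than 2.23:1, so the crop keeps the full width and trims the height.
Area ratio = (2.230)/(2.333) = 95.57% retained.

95.6%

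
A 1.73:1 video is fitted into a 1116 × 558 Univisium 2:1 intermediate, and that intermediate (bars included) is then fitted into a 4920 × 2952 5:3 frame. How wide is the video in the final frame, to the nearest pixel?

4256 px

Inside the 1116×558 canvas the video is height-limited at 965.34 × 558.00.
Univisium 2:1 in 4920×2952: fills the width, so the intermediate becomes 4920.00 × 2460.00 — a scale of ×4.4086.
The video scales with it: width 965.34 × 4.4086 ≈ 4255.80.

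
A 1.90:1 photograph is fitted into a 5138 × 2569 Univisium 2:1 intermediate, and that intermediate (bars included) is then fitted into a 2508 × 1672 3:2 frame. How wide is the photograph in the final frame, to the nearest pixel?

First fit — 1.90:1 into 5138×2569 spans the height: 4881.10 × 2569.00.
The Univisium 2:1 canvas is width-limited in 2508×1672, giving 2508.00 × 1254.00; scale factor 0.4881.
The photograph scales with it: width 4881.10 × 0.4881 ≈ 2382.60.

2383 px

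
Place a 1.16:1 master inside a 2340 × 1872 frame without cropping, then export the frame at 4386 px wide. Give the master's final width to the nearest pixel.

Fitted into 2340×1872, the master spans the height; its width is 1872 × 1.160 ≈ 2171.52 px.
Scaling 2340 → 4386 is ×1.8744, so the width becomes 2171.52 × 1.8744 ≈ 4070.21 px.

4070 px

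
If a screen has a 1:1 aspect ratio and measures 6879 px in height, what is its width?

Width = 6879·1/1 = 6879.

6879 px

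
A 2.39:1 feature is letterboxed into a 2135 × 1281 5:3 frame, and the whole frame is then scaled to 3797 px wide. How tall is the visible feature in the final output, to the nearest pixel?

Fitted into 2135×1281, the feature spans the width; its height is 2135 / 2.390 ≈ 893.31 px.
Scaling 2135 → 3797 is ×1.7785, so the height becomes 893.31 × 1.7785 ≈ 1588.70 px.

1589 px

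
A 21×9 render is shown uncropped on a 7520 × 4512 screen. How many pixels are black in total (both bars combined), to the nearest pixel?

9694354 pixels

21×9 is wider than 5:3, so it spans the full width.
That makes the image 3222.8571 px tall (7520 × 9/21).
Leftover height: 4512 − 3222.8571 = 1289.1429 px.
Across the 7520-px span: 1289.1429 × 7520 ≈ 9694354 px.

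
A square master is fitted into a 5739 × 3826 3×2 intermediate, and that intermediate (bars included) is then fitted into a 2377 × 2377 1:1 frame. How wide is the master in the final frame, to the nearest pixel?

square in 5739×3826: fills the height, so the master is 3826.00 × 3826.00.
The 3×2 canvas is width-limited in 2377×2377, giving 2377.00 × 1584.67; scale factor 0.4142.
Applying the same ×0.4142: 3826.00 → 1584.67.

1585 px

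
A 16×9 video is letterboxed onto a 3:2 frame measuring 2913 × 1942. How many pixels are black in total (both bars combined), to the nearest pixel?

883913 pixels

Since 1.778 > 1.500, the video is width-limited.
Content height = 2913 × 9/16 ≈ 1638.5625 px.
1942 − 1638.5625 = 303.4375 px of bars.
Across the 2913-px span: 303.4375 × 2913 ≈ 883913 px.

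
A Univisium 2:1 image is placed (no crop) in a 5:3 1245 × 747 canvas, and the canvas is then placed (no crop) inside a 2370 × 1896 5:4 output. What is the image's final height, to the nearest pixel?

1185 px

First fit — Univisium 2:1 into 1245×747 spans the width: 1245.00 × 622.50.
Second fit — the 5:3 canvas into 2370×1896 spans the width: 2370.00 × 1422.00 (×1.9036 from 1245×747).
Applying the same ×1.9036: 622.50 → 1185.00.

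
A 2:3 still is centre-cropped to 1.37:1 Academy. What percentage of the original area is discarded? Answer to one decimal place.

The width stays; only height is cut (since 1.37:1 Academy is wider than 2:3).
Area ratio = (0.667)/(1.370) = 48.66%; the remaining 51.34% is cropped out.

51.3%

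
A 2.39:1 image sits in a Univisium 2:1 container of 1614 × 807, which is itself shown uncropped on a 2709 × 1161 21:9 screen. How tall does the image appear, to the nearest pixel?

972 px

Inside the 1614×807 canvas the image is width-limited at 1614.00 × 675.31.
The Univisium 2:1 canvas is height-limited in 2709×1161, giving 2322.00 × 1161.00; scale factor 1.4387.
The image scales with it: height 675.31 × 1.4387 ≈ 971.55.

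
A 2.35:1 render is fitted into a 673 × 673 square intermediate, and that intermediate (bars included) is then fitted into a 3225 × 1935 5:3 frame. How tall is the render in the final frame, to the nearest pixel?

Inside the 673×673 canvas the render is width-limited at 673.00 × 286.38.
Second fit — the square canvas into 3225×1935 spans the height: 1935.00 × 1935.00 (×2.8752 from 673×673).
The render scales with it: height 286.38 × 2.8752 ≈ 823.40.

823 px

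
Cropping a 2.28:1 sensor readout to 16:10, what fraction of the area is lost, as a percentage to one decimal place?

29.8%

16:10 is narrower than 2.28:1, so the crop keeps the full height and trims the width.
Area ratio = (1.600)/(2.280) = 70.18%; the remaining 29.82% is cropped out.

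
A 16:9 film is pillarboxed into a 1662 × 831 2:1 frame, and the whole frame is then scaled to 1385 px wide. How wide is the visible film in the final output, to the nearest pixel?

1231 px

Fitted into 1662×831, the film spans the height; its width is 831 × 16/9 ≈ 1477.33 px.
Resizing to 1385 px wide multiplies everything by 0.8333: 1477.33 → 1231.11 px.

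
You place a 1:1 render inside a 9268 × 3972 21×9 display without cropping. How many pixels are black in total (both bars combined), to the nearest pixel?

21035712 pixels

1:1 is narrower than 21×9, so it spans the full height.
Content width = 3972 × 1/1 ≈ 3972.0000 px.
Leftover width: 9268 − 3972.0000 = 5296.0000 px.
That's 5296.0000 × 3972 ≈ 21035712 black pixels.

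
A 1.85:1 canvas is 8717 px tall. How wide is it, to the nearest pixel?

16126 px

Width = 8717 × 1.850 = 16126.45.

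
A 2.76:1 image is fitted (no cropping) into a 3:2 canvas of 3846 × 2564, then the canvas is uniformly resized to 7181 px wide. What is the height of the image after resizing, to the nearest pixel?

At 3846×2564 the image is width-limited, so height = 3846 / 2.760 ≈ 1393.48 px.
Resizing to 7181 px wide multiplies everything by 1.8671: 1393.48 → 2601.81 px.

2602 px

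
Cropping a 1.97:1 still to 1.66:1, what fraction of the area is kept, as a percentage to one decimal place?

The height stays; only width is cut (since 1.66:1 is narrower than 1.97:1).
Fraction kept = (1.660)/(1.970) ≈ 84.26%.

84.3%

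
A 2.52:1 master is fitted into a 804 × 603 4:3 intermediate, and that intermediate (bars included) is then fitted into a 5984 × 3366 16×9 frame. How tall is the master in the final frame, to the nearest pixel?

1781 px

First fit — 2.52:1 into 804×603 spans the width: 804.00 × 319.05.
Second fit — the 4:3 canvas into 5984×3366 spans the height: 4488.00 × 3366.00 (×5.5821 from 804×603).
The master scales with it: height 319.05 × 5.5821 ≈ 1780.95.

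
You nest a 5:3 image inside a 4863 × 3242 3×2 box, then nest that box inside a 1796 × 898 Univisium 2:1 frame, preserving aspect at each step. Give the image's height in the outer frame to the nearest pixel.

808 px

Inside the 4863×3242 canvas the image is width-limited at 4863.00 × 2917.80.
Second fit — the 3×2 canvas into 1796×898 spans the height: 1347.00 × 898.00 (×0.2770 from 4863×3242).
Applying the same ×0.2770: 2917.80 → 808.20.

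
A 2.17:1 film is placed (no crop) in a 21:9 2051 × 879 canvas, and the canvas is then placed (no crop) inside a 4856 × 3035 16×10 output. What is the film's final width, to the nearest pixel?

First fit — 2.17:1 into 2051×879 spans the height: 1907.43 × 879.00.
Second fit — the 21:9 canvas into 4856×3035 spans the width: 4856.00 × 2081.14 (×2.3676 from 2051×879).
The film scales with it: width 1907.43 × 2.3676 ≈ 4516.08.

4516 px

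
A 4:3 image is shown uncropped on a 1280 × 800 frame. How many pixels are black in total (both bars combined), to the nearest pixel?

170667 pixels

4:3 is narrower than 16×10, so it spans the full height.
The image is 800 × 4/3 ≈ 1066.6667 px wide.
Leftover width: 1280 − 1066.6667 = 213.3333 px.
That's 213.3333 × 800 ≈ 170667 black pixels.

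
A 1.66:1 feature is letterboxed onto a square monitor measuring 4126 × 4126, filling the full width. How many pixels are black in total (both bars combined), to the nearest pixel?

Content height = 4126 / 1.660 ≈ 2485.5422 px.
Black = 4126 − 2485.5422 = 1640.4578 px.
Across the 4126-px span: 1640.4578 × 4126 ≈ 6768529 px.

6768529 pixels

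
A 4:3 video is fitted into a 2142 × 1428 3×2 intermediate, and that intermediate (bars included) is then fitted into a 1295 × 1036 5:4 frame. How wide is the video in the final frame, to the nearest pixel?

First fit — 4:3 into 2142×1428 spans the height: 1904.00 × 1428.00.
The 3×2 canvas is width-limited in 1295×1036, giving 1295.00 × 863.33; scale factor 0.6046.
The video scales with it: width 1904.00 × 0.6046 ≈ 1151.11.

1151 px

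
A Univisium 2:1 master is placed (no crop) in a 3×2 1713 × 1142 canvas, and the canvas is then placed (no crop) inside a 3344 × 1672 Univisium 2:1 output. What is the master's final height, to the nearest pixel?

1254 px

Inside the 1713×1142 canvas the master is width-limited at 1713.00 × 856.50.
Second fit — the 3×2 canvas into 3344×1672 spans the height: 2508.00 × 1672.00 (×1.4641 from 1713×1142).
The master scales with it: height 856.50 × 1.4641 ≈ 1254.00.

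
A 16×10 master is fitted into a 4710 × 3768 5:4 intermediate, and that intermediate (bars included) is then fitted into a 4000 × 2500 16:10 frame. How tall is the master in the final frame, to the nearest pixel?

First fit — 16×10 into 4710×3768 spans the width: 4710.00 × 2943.75.
Second fit — the 5:4 canvas into 4000×2500 spans the height: 3125.00 × 2500.00 (×0.6635 from 4710×3768).
Applying the same ×0.6635: 2943.75 → 1953.12.

1953 px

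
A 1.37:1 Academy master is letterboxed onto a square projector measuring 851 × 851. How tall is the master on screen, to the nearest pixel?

621 px

Since 1.370 > 1.000, the master is width-limited.
Content height = 851 / 1.370 ≈ 621.17 px.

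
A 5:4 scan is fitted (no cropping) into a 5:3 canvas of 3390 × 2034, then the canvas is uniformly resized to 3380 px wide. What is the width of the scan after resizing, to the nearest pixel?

In the 3390×2034 frame the scan fills the height: width = 2034 × 5/4 ≈ 2542.50 px.
Resizing to 3380 px wide multiplies everything by 0.9971: 2542.50 → 2535.00 px.

2535 px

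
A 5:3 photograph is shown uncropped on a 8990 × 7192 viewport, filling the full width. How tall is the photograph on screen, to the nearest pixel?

The photograph is 8990 × 3/5 ≈ 5394.00 px tall.

5394 px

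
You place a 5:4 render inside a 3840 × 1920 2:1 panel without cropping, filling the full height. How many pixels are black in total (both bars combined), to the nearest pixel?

2764800 pixels

The render is 1920 × 5/4 ≈ 2400.0000 px wide.
Leftover width: 3840 − 2400.0000 = 1440.0000 px.
That's 1440.0000 × 1920 ≈ 2764800 black pixels.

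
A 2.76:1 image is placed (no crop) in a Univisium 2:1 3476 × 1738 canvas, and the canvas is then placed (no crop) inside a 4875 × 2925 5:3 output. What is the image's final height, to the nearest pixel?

Inside the 3476×1738 canvas the image is width-limited at 3476.00 × 1259.42.
Univisium 2:1 in 4875×2925: fills the width, so the intermediate becomes 4875.00 × 2437.50 — a scale of ×1.4025.
Applying the same ×1.4025: 1259.42 → 1766.30.

1766 px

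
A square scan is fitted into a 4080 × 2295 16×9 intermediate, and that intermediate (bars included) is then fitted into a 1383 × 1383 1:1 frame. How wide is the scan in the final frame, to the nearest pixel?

Inside the 4080×2295 canvas the scan is height-limited at 2295.00 × 2295.00.
16×9 in 1383×1383: fills the width, so the intermediate becomes 1383.00 × 777.94 — a scale of ×0.3390.
So the scan's width is 2295.00 × 0.3390 ≈ 777.94.

778 px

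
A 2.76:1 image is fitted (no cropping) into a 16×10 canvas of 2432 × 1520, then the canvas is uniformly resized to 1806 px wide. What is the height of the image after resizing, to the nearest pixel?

654 px

In the 2432×1520 frame the image fills the width: height = 2432 / 2.760 ≈ 881.16 px.
Resizing to 1806 px wide multiplies everything by 0.7426: 881.16 → 654.35 px.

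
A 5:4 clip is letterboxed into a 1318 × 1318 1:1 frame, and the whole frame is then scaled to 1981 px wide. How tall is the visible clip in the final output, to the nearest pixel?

In the 1318×1318 frame the clip fills the width: height = 1318 × 4/5 ≈ 1054.40 px.
Scaling 1318 → 1981 is ×1.5030, so the height becomes 1054.40 × 1.5030 ≈ 1584.80 px.

1585 px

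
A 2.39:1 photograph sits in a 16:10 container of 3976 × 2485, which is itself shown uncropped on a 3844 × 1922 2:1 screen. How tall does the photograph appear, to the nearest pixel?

First fit — 2.39:1 into 3976×2485 spans the width: 3976.00 × 1663.60.
Second fit — the 16:10 canvas into 3844×1922 spans the height: 3075.20 × 1922.00 (×0.7734 from 3976×2485).
The photograph scales with it: height 1663.60 × 0.7734 ≈ 1286.69.

1287 px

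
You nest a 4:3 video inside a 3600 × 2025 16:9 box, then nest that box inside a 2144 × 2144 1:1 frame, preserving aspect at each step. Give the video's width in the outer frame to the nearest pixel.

1608 px

Inside the 3600×2025 canvas the video is height-limited at 2700.00 × 2025.00.
16:9 in 2144×2144: fills the width, so the intermediate becomes 2144.00 × 1206.00 — a scale of ×0.5956.
So the video's width is 2700.00 × 0.5956 ≈ 1608.00.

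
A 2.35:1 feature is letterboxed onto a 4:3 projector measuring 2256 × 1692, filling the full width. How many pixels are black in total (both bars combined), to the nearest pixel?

Content height = 2256 / 2.350 ≈ 960.0000 px.
1692 − 960.0000 = 732.0000 px of bars.
Across the 2256-px span: 732.0000 × 2256 ≈ 1651392 px.

1651392 pixels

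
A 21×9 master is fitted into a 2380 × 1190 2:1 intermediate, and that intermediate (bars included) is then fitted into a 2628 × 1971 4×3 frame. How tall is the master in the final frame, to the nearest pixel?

1126 px

21×9 in 2380×1190: fills the width, so the master is 2380.00 × 1020.00.
The 2:1 canvas is width-limited in 2628×1971, giving 2628.00 × 1314.00; scale factor 1.1042.
So the master's height is 1020.00 × 1.1042 ≈ 1126.29.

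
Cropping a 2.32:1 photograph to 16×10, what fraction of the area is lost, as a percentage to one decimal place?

Going from 2.32:1 to 16×10 means cutting width while keeping height.
Fraction kept = (1.600)/(2.320) ≈ 68.97%, so 31.03% is lost.

31.0%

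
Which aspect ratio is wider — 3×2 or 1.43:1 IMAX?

3×2 = 1.5 and 1.43; 1.5 > 1.43.

3×2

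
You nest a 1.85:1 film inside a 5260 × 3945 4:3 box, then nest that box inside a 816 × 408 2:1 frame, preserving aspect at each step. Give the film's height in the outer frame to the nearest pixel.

Inside the 5260×3945 canvas the film is width-limited at 5260.00 × 2843.24.
Second fit — the 4:3 canvas into 816×408 spans the height: 544.00 × 408.00 (×0.1034 from 5260×3945).
The film scales with it: height 2843.24 × 0.1034 ≈ 294.05.

294 px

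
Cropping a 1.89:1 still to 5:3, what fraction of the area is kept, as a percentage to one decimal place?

88.2%

The height stays; only width is cut (since 5:3 is narrower than 1.89:1).
Fraction kept = (1.667)/(1.890) ≈ 88.18%.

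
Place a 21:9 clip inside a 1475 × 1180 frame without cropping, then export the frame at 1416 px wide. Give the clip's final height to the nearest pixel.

Fitted into 1475×1180, the clip spans the width; its height is 1475 × 9/21 ≈ 632.14 px.
Resizing to 1416 px wide multiplies everything by 0.9600: 632.14 → 606.86 px.

607 px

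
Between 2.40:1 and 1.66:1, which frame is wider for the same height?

2.4 and 1.66; 2.4 > 1.66.

2.40:1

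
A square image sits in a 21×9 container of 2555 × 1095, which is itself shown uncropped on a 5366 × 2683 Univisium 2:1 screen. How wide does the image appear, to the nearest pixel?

2300 px

First fit — square into 2555×1095 spans the height: 1095.00 × 1095.00.
21×9 in 5366×2683: fills the width, so the intermediate becomes 5366.00 × 2299.71 — a scale of ×2.1002.
Applying the same ×2.1002: 1095.00 → 2299.71.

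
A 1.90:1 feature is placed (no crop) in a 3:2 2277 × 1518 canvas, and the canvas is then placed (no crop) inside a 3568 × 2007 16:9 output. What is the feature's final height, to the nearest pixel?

1584 px

First fit — 1.90:1 into 2277×1518 spans the width: 2277.00 × 1198.42.
Second fit — the 3:2 canvas into 3568×2007 spans the height: 3010.50 × 2007.00 (×1.3221 from 2277×1518).
Applying the same ×1.3221: 1198.42 → 1584.47.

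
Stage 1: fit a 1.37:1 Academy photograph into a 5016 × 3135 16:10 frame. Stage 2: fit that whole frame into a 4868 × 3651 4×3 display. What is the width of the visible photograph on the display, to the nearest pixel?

First fit — 1.37:1 Academy into 5016×3135 spans the height: 4294.95 × 3135.00.
The 16:10 canvas is width-limited in 4868×3651, giving 4868.00 × 3042.50; scale factor 0.9705.
So the photograph's width is 4294.95 × 0.9705 ≈ 4168.23.

4168 px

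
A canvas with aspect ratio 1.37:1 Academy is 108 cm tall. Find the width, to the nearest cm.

148 cm

108 × 1.370 = 147.96.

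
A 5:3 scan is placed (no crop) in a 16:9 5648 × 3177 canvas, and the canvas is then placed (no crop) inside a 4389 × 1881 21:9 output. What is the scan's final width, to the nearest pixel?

3135 px

First fit — 5:3 into 5648×3177 spans the height: 5295.00 × 3177.00.
16:9 in 4389×1881: fills the height, so the intermediate becomes 3344.00 × 1881.00 — a scale of ×0.5921.
So the scan's width is 5295.00 × 0.5921 ≈ 3135.00.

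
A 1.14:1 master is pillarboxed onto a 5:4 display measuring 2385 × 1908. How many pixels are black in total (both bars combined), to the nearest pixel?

1.14:1 is narrower than 5:4, so it spans the full height.
The master is 1908 × 1.140 ≈ 2175.1200 px wide.
2385 − 2175.1200 = 209.8800 px of bars.
That's 209.8800 × 1908 ≈ 400451 black pixels.

400451 pixels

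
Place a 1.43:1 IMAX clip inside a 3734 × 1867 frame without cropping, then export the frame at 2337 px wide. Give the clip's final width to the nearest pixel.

In the 3734×1867 frame the clip fills the height: width = 1867 × 1.430 ≈ 2669.81 px.
The frame scales by 2337/3734 = 0.6259; 2669.81 × 0.6259 ≈ 1670.95 px.

1671 px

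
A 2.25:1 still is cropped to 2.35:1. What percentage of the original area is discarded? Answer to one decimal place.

4.3%

2.35:1 is wider than 2.25:1, so the crop keeps the full width and trims the height.
Fraction kept = (2.250)/(2.350) ≈ 95.74%, so 4.26% is lost.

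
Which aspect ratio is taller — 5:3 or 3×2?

3×2

5:3 = 1.667 and 3×2 = 1.5; 1.667 > 1.5. The smaller width-to-height ratio is the taller frame.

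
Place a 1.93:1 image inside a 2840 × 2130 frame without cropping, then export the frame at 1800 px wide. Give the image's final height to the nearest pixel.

Fitted into 2840×2130, the image spans the width; its height is 2840 / 1.930 ≈ 1471.50 px.
Resizing to 1800 px wide multiplies everything by 0.6338: 1471.50 → 932.64 px.

933 px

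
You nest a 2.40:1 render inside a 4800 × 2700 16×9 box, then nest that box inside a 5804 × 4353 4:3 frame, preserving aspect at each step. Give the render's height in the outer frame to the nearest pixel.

2418 px

2.40:1 in 4800×2700: fills the width, so the render is 4800.00 × 2000.00.
Second fit — the 16×9 canvas into 5804×4353 spans the width: 5804.00 × 3264.75 (×1.2092 from 4800×2700).
So the render's height is 2000.00 × 1.2092 ≈ 2418.33.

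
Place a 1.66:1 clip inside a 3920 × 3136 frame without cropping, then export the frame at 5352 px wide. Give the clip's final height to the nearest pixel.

Fitted into 3920×3136, the clip spans the width; its height is 3920 / 1.660 ≈ 2361.45 px.
Resizing to 5352 px wide multiplies everything by 1.3653: 2361.45 → 3224.10 px.

3224 px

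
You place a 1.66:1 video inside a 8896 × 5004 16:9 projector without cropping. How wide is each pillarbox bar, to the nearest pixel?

295 px

1.66:1 is narrower than 16:9, so it spans the full height.
The video is 5004 × 1.660 ≈ 8306.64 px wide.
8896 − 8306.64 = 589.36 px of bars (294.68 each).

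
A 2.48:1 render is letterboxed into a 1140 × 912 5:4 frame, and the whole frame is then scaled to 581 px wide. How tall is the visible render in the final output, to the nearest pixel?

234 px

At 1140×912 the render is width-limited, so height = 1140 / 2.480 ≈ 459.68 px.
The frame scales by 581/1140 = 0.5096; 459.68 × 0.5096 ≈ 234.27 px.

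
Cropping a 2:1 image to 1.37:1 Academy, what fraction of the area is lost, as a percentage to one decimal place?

31.5%

Going from 2:1 to 1.37:1 Academy means cutting width while keeping height.
Fraction kept = (1.370)/(2.000) ≈ 68.50%, so 31.50% is lost.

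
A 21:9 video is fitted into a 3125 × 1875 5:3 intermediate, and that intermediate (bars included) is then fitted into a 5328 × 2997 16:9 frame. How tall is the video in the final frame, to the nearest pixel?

21:9 in 3125×1875: fills the width, so the video is 3125.00 × 1339.29.
The 5:3 canvas is height-limited in 5328×2997, giving 4995.00 × 2997.00; scale factor 1.5984.
The video scales with it: height 1339.29 × 1.5984 ≈ 2140.71.

2141 px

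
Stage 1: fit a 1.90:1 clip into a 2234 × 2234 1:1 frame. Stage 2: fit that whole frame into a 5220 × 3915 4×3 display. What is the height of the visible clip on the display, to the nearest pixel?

Inside the 2234×2234 canvas the clip is width-limited at 2234.00 × 1175.79.
The 1:1 canvas is height-limited in 5220×3915, giving 3915.00 × 3915.00; scale factor 1.7525.
So the clip's height is 1175.79 × 1.7525 ≈ 2060.53.

2061 px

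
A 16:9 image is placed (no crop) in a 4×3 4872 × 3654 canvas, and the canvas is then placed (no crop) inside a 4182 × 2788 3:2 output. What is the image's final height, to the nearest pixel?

16:9 in 4872×3654: fills the width, so the image is 4872.00 × 2740.50.
The 4×3 canvas is height-limited in 4182×2788, giving 3717.33 × 2788.00; scale factor 0.7630.
So the image's height is 2740.50 × 0.7630 ≈ 2091.00.

2091 px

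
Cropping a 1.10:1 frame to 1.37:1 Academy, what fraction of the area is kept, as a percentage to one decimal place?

The width stays; only height is cut (since 1.37:1 Academy is wider than 1.10:1).
Fraction kept = (1.100)/(1.370) ≈ 80.29%.

80.3%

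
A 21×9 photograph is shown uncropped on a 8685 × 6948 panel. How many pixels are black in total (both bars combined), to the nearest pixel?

Since 2.333 > 1.250, the photograph is width-limited.
Content height = 8685 × 9/21 ≈ 3722.1429 px.
Black = 6948 − 3722.1429 = 3225.8571 px.
That's 3225.8571 × 8685 ≈ 28016569 black pixels.

28016569 pixels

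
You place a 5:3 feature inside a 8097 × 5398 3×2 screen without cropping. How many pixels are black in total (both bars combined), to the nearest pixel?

5:3 (1.667) > 3×2 (1.500), so the feature fills the width.
Content height = 8097 × 3/5 ≈ 4858.2000 px.
5398 − 4858.2000 = 539.8000 px of bars.
Bar area = 539.8000 × 8097 ≈ 4370761 px.

4370761 pixels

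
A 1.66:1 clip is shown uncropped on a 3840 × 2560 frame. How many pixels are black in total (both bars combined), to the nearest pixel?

1.66:1 is wider than 3×2, so it spans the full width.
That makes the image 2313.2530 px tall (3840 / 1.660).
Leftover height: 2560 − 2313.2530 = 246.7470 px.
That's 246.7470 × 3840 ≈ 947508 black pixels.

947508 pixels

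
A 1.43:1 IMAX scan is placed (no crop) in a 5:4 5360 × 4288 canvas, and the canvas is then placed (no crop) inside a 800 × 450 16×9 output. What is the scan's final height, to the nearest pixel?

393 px

First fit — 1.43:1 IMAX into 5360×4288 spans the width: 5360.00 × 3748.25.
Second fit — the 5:4 canvas into 800×450 spans the height: 562.50 × 450.00 (×0.1049 from 5360×4288).
Applying the same ×0.1049: 3748.25 → 393.36.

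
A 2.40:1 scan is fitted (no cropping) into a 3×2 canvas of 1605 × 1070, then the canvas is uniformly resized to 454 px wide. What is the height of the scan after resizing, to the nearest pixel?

Fitted into 1605×1070, the scan spans the width; its height is 1605 / 2.400 ≈ 668.75 px.
Resizing to 454 px wide multiplies everything by 0.2829: 668.75 → 189.17 px.

189 px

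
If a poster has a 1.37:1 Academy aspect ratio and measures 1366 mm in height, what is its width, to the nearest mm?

1871 mm

Width = 1366 × 1.370 = 1871.42.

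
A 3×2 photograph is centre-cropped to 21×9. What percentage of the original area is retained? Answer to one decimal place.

64.3%

The width stays; only height is cut (since 21×9 is wider than 3×2).
Fraction kept = (1.500)/(2.333) ≈ 64.29%.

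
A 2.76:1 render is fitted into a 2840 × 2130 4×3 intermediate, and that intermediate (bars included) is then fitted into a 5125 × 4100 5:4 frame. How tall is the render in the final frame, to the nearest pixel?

1857 px

2.76:1 in 2840×2130: fills the width, so the render is 2840.00 × 1028.99.
Second fit — the 4×3 canvas into 5125×4100 spans the width: 5125.00 × 3843.75 (×1.8046 from 2840×2130).
So the render's height is 1028.99 × 1.8046 ≈ 1856.88.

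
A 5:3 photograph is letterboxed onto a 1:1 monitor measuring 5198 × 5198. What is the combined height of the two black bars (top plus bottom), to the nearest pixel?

2079 px

Since 1.667 > 1.000, the photograph is width-limited.
That makes the image 3118.80 px tall (5198 × 3/5).
5198 − 3118.80 = 2079.20 px of bars.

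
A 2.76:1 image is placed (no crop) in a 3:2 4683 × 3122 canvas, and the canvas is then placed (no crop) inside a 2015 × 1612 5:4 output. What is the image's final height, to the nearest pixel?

730 px

First fit — 2.76:1 into 4683×3122 spans the width: 4683.00 × 1696.74.
Second fit — the 3:2 canvas into 2015×1612 spans the width: 2015.00 × 1343.33 (×0.4303 from 4683×3122).
So the image's height is 1696.74 × 0.4303 ≈ 730.07.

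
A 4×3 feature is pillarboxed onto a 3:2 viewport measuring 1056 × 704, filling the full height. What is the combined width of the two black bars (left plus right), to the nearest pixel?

Content width = 704 × 4/3 ≈ 938.67 px.
Leftover width: 1056 − 938.67 = 117.33 px.

117 px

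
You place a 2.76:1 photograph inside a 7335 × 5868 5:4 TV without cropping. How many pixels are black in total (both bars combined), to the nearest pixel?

23548220 pixels

2.76:1 is wider than 5:4, so it spans the full width.
The photograph is 7335 / 2.760 ≈ 2657.6087 px tall.
5868 − 2657.6087 = 3210.3913 px of bars.
Bar area = 3210.3913 × 7335 ≈ 23548220 px.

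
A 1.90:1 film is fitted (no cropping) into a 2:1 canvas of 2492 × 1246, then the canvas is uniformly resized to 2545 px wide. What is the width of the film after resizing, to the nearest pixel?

Fitted into 2492×1246, the film spans the height; its width is 1246 × 1.900 ≈ 2367.40 px.
The frame scales by 2545/2492 = 1.0213; 2367.40 × 1.0213 ≈ 2417.75 px.

2418 px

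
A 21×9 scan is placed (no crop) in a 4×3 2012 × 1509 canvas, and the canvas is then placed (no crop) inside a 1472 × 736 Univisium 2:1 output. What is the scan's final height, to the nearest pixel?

421 px

First fit — 21×9 into 2012×1509 spans the width: 2012.00 × 862.29.
Second fit — the 4×3 canvas into 1472×736 spans the height: 981.33 × 736.00 (×0.4877 from 2012×1509).
Applying the same ×0.4877: 862.29 → 420.57.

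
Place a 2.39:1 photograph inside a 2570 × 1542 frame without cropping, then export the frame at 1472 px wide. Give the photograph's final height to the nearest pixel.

616 px

In the 2570×1542 frame the photograph fills the width: height = 2570 / 2.390 ≈ 1075.31 px.
The frame scales by 1472/2570 = 0.5728; 1075.31 × 0.5728 ≈ 615.90 px.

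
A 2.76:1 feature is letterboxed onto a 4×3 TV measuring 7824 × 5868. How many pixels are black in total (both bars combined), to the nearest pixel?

2.76:1 is wider than 4×3, so it spans the full width.
Content height = 7824 / 2.760 ≈ 2834.7826 px.
Black = 5868 − 2834.7826 = 3033.2174 px.
That's 3033.2174 × 7824 ≈ 23731893 black pixels.

23731893 pixels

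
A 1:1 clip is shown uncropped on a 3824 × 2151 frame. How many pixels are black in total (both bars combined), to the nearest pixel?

3598623 pixels

Since 1.000 < 1.778, the clip is height-limited.
Content width = 2151 × 1/1 ≈ 2151.0000 px.
Leftover width: 3824 − 2151.0000 = 1673.0000 px.
Bar area = 1673.0000 × 2151 ≈ 3598623 px.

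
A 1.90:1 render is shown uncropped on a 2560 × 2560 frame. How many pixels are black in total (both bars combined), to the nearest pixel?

3104337 pixels

1.90:1 (1.900) > square (1.000), so the render fills the width.
Content height = 2560 / 1.900 ≈ 1347.3684 px.
Black = 2560 − 1347.3684 = 1212.6316 px.
Across the 2560-px span: 1212.6316 × 2560 ≈ 3104337 px.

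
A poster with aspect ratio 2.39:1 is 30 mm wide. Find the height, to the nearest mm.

13 mm

Height = 30 / 2.390 = 12.55.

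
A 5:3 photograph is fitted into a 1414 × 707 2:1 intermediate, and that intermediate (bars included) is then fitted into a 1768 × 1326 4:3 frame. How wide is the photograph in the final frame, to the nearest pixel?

1473 px

Inside the 1414×707 canvas the photograph is height-limited at 1178.33 × 707.00.
2:1 in 1768×1326: fills the width, so the intermediate becomes 1768.00 × 884.00 — a scale of ×1.2504.
The photograph scales with it: width 1178.33 × 1.2504 ≈ 1473.33.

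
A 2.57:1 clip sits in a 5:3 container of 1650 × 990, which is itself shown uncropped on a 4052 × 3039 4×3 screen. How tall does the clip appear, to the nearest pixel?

1577 px

Inside the 1650×990 canvas the clip is width-limited at 1650.00 × 642.02.
Second fit — the 5:3 canvas into 4052×3039 spans the width: 4052.00 × 2431.20 (×2.4558 from 1650×990).
The clip scales with it: height 642.02 × 2.4558 ≈ 1576.65.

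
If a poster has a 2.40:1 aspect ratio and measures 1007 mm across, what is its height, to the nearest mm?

420 mm

At 2.40:1, 1007 / 2.400 ≈ 419.58.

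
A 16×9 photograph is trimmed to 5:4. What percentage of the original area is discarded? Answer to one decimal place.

29.7%

Going from 16×9 to 5:4 means cutting width while keeping height.
Fraction kept = (1.250)/(1.778) ≈ 70.31%, so 29.69% is lost.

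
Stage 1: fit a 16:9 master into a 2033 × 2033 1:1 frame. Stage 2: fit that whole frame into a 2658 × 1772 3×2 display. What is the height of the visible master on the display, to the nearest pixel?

997 px

16:9 in 2033×2033: fills the width, so the master is 2033.00 × 1143.56.
1:1 in 2658×1772: fills the height, so the intermediate becomes 1772.00 × 1772.00 — a scale of ×0.8716.
The master scales with it: height 1143.56 × 0.8716 ≈ 996.75.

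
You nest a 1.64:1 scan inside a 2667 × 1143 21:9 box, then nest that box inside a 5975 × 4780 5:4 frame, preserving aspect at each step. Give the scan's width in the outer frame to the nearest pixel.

First fit — 1.64:1 into 2667×1143 spans the height: 1874.52 × 1143.00.
21:9 in 5975×4780: fills the width, so the intermediate becomes 5975.00 × 2560.71 — a scale of ×2.2403.
The scan scales with it: width 1874.52 × 2.2403 ≈ 4199.57.

4200 px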